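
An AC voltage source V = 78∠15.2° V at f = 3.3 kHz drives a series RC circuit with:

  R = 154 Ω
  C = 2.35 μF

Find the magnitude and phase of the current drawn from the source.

Step 1 — Angular frequency: ω = 2π·f = 2π·3300 = 2.073e+04 rad/s.
Step 2 — Component impedances:
  R: Z = R = 154 Ω
  C: Z = 1/(jωC) = -j/(ω·C) = 0 - j20.52 Ω
Step 3 — Series combination: Z_total = R + C = 154 - j20.52 Ω = 155.4∠-7.6° Ω.
Step 4 — Source phasor: V = 78∠15.2° V = 75.27 + j20.45 V.
Step 5 — Ohm's law: I = V / Z_total = (75.27 + j20.45) / (154 - j20.52) = 0.4629 + j0.1945 A.
Step 6 — Convert to polar: |I| = 0.5021 A, ∠I = 22.8°.

I = 0.5021∠22.8° A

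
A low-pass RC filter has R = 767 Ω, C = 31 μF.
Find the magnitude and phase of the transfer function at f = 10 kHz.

Step 1 — Angular frequency: ω = 2π·1e+04 = 6.283e+04 rad/s.
Step 2 — Transfer function: H(jω) = 1/(1 + jωRC).
Step 3 — Denominator: 1 + jωRC = 1 + j·6.283e+04·767·3.1e-05 = 1 + j1494.
Step 4 — H = 4.48e-07 - j0.0006694.
Step 5 — Magnitude: |H| = 0.0006694 (-63.5 dB); phase: φ = -90.0°.

|H| = 0.0006694 (-63.5 dB), φ = -90.0°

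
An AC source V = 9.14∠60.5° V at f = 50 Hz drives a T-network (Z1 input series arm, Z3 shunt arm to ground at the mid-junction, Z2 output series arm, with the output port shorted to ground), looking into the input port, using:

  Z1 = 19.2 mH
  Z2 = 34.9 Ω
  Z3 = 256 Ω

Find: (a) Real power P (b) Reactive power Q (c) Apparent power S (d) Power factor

Step 1 — Angular frequency: ω = 2π·f = 2π·50 = 314.2 rad/s.
Step 2 — Component impedances:
  Z1: Z = jωL = j·314.2·0.0192 = 0 + j6.032 Ω
  Z2: Z = R = 34.9 Ω
  Z3: Z = R = 256 Ω
Step 3 — With the output port shorted to ground, the output series arm Z2 runs from the junction to ground; the shunt arm Z3 also runs from the junction to ground. They appear in parallel: Z3 || Z2 = 30.71 Ω.
Step 4 — Series with input arm Z1: Z_in = Z1 + (Z3 || Z2) = 30.71 + j6.032 Ω = 31.3∠11.1° Ω.
Step 5 — Source phasor: V = 9.14∠60.5° V = 4.501 + j7.955 V.
Step 6 — Current: I = V / Z = 0.1901 + j0.2217 A = 0.292∠49.4° A.
Step 7 — Complex power: S = V·I* = 2.619 + j0.5144 VA.
Step 8 — Real power: P = Re(S) = 2.619 W.
Step 9 — Reactive power: Q = Im(S) = 0.5144 VAR.
Step 10 — Apparent power: |S| = 2.669 VA.
Step 11 — Power factor: PF = P/|S| = 0.9813 (lagging).

(a) P = 2.619 W  (b) Q = 0.5144 VAR  (c) S = 2.669 VA  (d) PF = 0.9813 (lagging)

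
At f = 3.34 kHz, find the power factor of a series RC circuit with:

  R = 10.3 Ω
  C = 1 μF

Step 1 — Angular frequency: ω = 2π·f = 2π·3340 = 2.099e+04 rad/s.
Step 2 — Component impedances:
  R: Z = R = 10.3 Ω
  C: Z = 1/(jωC) = -j/(ω·C) = 0 - j47.65 Ω
Step 3 — Series combination: Z_total = R + C = 10.3 - j47.65 Ω = 48.75∠-77.8° Ω.
Step 4 — Power factor: PF = cos(φ) = Re(Z)/|Z| = 10.3/48.75 = 0.2113.
Step 5 — Type: Im(Z) = -47.65 ⇒ leading (phase φ = -77.8°).

PF = 0.2113 (leading, φ = -77.8°)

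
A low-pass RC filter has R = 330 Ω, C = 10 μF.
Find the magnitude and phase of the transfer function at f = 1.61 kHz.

Step 1 — Angular frequency: ω = 2π·1610 = 1.012e+04 rad/s.
Step 2 — Transfer function: H(jω) = 1/(1 + jωRC).
Step 3 — Denominator: 1 + jωRC = 1 + j·1.012e+04·330·1e-05 = 1 + j33.38.
Step 4 — H = 0.0008965 - j0.02993.
Step 5 — Magnitude: |H| = 0.02994 (-30.5 dB); phase: φ = -88.3°.

|H| = 0.02994 (-30.5 dB), φ = -88.3°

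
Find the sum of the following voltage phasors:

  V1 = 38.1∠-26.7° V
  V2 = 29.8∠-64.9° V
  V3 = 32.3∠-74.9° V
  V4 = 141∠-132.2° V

Step 1 — Convert each phasor to rectangular form:
  V1 = 38.1·(cos(-26.7°) + j·sin(-26.7°)) = 34.04 - j17.12 V
  V2 = 29.8·(cos(-64.9°) + j·sin(-64.9°)) = 12.64 - j26.99 V
  V3 = 32.3·(cos(-74.9°) + j·sin(-74.9°)) = 8.414 - j31.18 V
  V4 = 141·(cos(-132.2°) + j·sin(-132.2°)) = -94.71 - j104.5 V
Step 2 — Sum components: V_total = -39.62 - j179.7 V.
Step 3 — Convert to polar: |V_total| = 184.1 V, ∠V_total = -102.4°.

V_total = 184.1∠-102.4° V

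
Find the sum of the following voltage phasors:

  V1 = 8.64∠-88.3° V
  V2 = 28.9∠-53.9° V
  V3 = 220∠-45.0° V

Step 1 — Convert each phasor to rectangular form:
  V1 = 8.64·(cos(-88.3°) + j·sin(-88.3°)) = 0.2563 - j8.636 V
  V2 = 28.9·(cos(-53.9°) + j·sin(-53.9°)) = 17.03 - j23.35 V
  V3 = 220·(cos(-45.0°) + j·sin(-45.0°)) = 155.6 - j155.6 V
Step 2 — Sum components: V_total = 172.8 - j187.6 V.
Step 3 — Convert to polar: |V_total| = 255.1 V, ∠V_total = -47.3°.

V_total = 255.1∠-47.3° V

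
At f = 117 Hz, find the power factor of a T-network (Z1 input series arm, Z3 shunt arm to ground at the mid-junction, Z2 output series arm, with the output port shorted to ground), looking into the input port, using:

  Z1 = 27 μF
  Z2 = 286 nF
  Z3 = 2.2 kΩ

Step 1 — Angular frequency: ω = 2π·f = 2π·117 = 735.1 rad/s.
Step 2 — Component impedances:
  Z1: Z = 1/(jωC) = -j/(ω·C) = 0 - j50.38 Ω
  Z2: Z = 1/(jωC) = -j/(ω·C) = 0 - j4756 Ω
  Z3: Z = R = 2200 Ω
Step 3 — With the output port shorted to ground, the output series arm Z2 runs from the junction to ground; the shunt arm Z3 also runs from the junction to ground. They appear in parallel: Z3 || Z2 = 1812 - j838.3 Ω.
Step 4 — Series with input arm Z1: Z_in = Z1 + (Z3 || Z2) = 1812 - j888.6 Ω = 2018∠-26.1° Ω.
Step 5 — Power factor: PF = cos(φ) = Re(Z)/|Z| = 1812/2018 = 0.8979.
Step 6 — Type: Im(Z) = -888.6 ⇒ leading (phase φ = -26.1°).

PF = 0.8979 (leading, φ = -26.1°)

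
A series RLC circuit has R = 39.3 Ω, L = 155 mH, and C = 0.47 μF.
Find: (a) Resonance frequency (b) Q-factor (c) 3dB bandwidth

Step 1 — Resonance condition Im(Z)=0 gives ω₀ = 1/√(LC).
Step 2 — ω₀ = 1/√(0.155·4.7e-07) = 3705 rad/s.
Step 3 — f₀ = ω₀/(2π) = 589.7 Hz.
Step 4 — Series Q: Q = ω₀L/R = 3705·0.155/39.3 = 14.61.
Step 5 — 3dB bandwidth: Δω = ω₀/Q = 253.5 rad/s; BW = Δω/(2π) = 40.35 Hz.

(a) f₀ = 589.7 Hz  (b) Q = 14.61  (c) BW = 40.35 Hz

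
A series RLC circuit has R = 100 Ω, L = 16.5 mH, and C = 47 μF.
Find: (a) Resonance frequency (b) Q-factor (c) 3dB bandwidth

Step 1 — Resonance condition Im(Z)=0 gives ω₀ = 1/√(LC).
Step 2 — ω₀ = 1/√(0.0165·4.7e-05) = 1136 rad/s.
Step 3 — f₀ = ω₀/(2π) = 180.7 Hz.
Step 4 — Series Q: Q = ω₀L/R = 1136·0.0165/100 = 0.1874.
Step 5 — 3dB bandwidth: Δω = ω₀/Q = 6061 rad/s; BW = Δω/(2π) = 964.6 Hz.

(a) f₀ = 180.7 Hz  (b) Q = 0.1874  (c) BW = 964.6 Hz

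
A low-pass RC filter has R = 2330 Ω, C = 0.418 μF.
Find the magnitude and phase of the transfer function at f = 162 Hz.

Step 1 — Angular frequency: ω = 2π·162 = 1018 rad/s.
Step 2 — Transfer function: H(jω) = 1/(1 + jωRC).
Step 3 — Denominator: 1 + jωRC = 1 + j·1018·2330·4.18e-07 = 1 + j0.9914.
Step 4 — H = 0.5043 - j0.5.
Step 5 — Magnitude: |H| = 0.7102 (-3.0 dB); phase: φ = -44.8°.

|H| = 0.7102 (-3.0 dB), φ = -44.8°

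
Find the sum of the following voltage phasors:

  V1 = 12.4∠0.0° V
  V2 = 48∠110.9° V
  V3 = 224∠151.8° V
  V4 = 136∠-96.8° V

Step 1 — Convert each phasor to rectangular form:
  V1 = 12.4·(cos(0.0°) + j·sin(0.0°)) = 12.4 V
  V2 = 48·(cos(110.9°) + j·sin(110.9°)) = -17.12 + j44.84 V
  V3 = 224·(cos(151.8°) + j·sin(151.8°)) = -197.4 + j105.9 V
  V4 = 136·(cos(-96.8°) + j·sin(-96.8°)) = -16.1 - j135 V
Step 2 — Sum components: V_total = -218.2 + j15.65 V.
Step 3 — Convert to polar: |V_total| = 218.8 V, ∠V_total = 175.9°.

V_total = 218.8∠175.9° V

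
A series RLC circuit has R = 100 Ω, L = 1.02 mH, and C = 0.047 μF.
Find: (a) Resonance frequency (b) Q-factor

Step 1 — Resonance condition Im(Z)=0 gives ω₀ = 1/√(LC).
Step 2 — ω₀ = 1/√(0.00102·4.7e-08) = 1.444e+05 rad/s.
Step 3 — f₀ = ω₀/(2π) = 2.299e+04 Hz.
Step 4 — Series Q: Q = ω₀L/R = 1.444e+05·0.00102/100 = 1.473.

(a) f₀ = 2.299e+04 Hz  (b) Q = 1.473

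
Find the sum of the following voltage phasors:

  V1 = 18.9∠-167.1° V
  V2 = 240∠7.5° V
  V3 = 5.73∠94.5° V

Step 1 — Convert each phasor to rectangular form:
  V1 = 18.9·(cos(-167.1°) + j·sin(-167.1°)) = -18.42 - j4.219 V
  V2 = 240·(cos(7.5°) + j·sin(7.5°)) = 237.9 + j31.33 V
  V3 = 5.73·(cos(94.5°) + j·sin(94.5°)) = -0.4496 + j5.712 V
Step 2 — Sum components: V_total = 219.1 + j32.82 V.
Step 3 — Convert to polar: |V_total| = 221.5 V, ∠V_total = 8.5°.

V_total = 221.5∠8.5° V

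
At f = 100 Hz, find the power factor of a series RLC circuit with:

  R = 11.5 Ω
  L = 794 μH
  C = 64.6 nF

Step 1 — Angular frequency: ω = 2π·f = 2π·100 = 628.3 rad/s.
Step 2 — Component impedances:
  R: Z = R = 11.5 Ω
  L: Z = jωL = j·628.3·0.000794 = 0 + j0.4989 Ω
  C: Z = 1/(jωC) = -j/(ω·C) = 0 - j2.464e+04 Ω
Step 3 — Series combination: Z_total = R + L + C = 11.5 - j2.464e+04 Ω = 2.464e+04∠-90.0° Ω.
Step 4 — Power factor: PF = cos(φ) = Re(Z)/|Z| = 11.5/24636 = 0.0004668.
Step 5 — Type: Im(Z) = -2.464e+04 ⇒ leading (phase φ = -90.0°).

PF = 0.0004668 (leading, φ = -90.0°)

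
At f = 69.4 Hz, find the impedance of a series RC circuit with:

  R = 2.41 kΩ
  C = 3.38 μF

Step 1 — Angular frequency: ω = 2π·f = 2π·69.4 = 436.1 rad/s.
Step 2 — Component impedances:
  R: Z = R = 2410 Ω
  C: Z = 1/(jωC) = -j/(ω·C) = 0 - j678.5 Ω
Step 3 — Series combination: Z_total = R + C = 2410 - j678.5 Ω = 2504∠-15.7° Ω.

Z = 2410 - j678.5 Ω = 2504∠-15.7° Ω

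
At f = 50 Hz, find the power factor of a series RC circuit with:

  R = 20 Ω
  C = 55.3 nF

Step 1 — Angular frequency: ω = 2π·f = 2π·50 = 314.2 rad/s.
Step 2 — Component impedances:
  R: Z = R = 20 Ω
  C: Z = 1/(jωC) = -j/(ω·C) = 0 - j5.756e+04 Ω
Step 3 — Series combination: Z_total = R + C = 20 - j5.756e+04 Ω = 5.756e+04∠-90.0° Ω.
Step 4 — Power factor: PF = cos(φ) = Re(Z)/|Z| = 20/5.756e+04 = 0.0003475.
Step 5 — Type: Im(Z) = -5.756e+04 ⇒ leading (phase φ = -90.0°).

PF = 0.0003475 (leading, φ = -90.0°)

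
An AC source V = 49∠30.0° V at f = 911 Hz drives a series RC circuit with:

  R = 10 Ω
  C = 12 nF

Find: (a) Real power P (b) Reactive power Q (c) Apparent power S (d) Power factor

Step 1 — Angular frequency: ω = 2π·f = 2π·911 = 5724 rad/s.
Step 2 — Component impedances:
  R: Z = R = 10 Ω
  C: Z = 1/(jωC) = -j/(ω·C) = 0 - j1.456e+04 Ω
Step 3 — Series combination: Z_total = R + C = 10 - j1.456e+04 Ω = 1.456e+04∠-90.0° Ω.
Step 4 — Source phasor: V = 49∠30.0° V = 42.44 + j24.5 V.
Step 5 — Current: I = V / Z = -0.001681 + j0.002916 A = 0.003366∠120.0° A.
Step 6 — Complex power: S = V·I* = 0.0001133 - j0.1649 VA.
Step 7 — Real power: P = Re(S) = 0.0001133 W.
Step 8 — Reactive power: Q = Im(S) = -0.1649 VAR.
Step 9 — Apparent power: |S| = 0.1649 VA.
Step 10 — Power factor: PF = P/|S| = 0.0006869 (leading).

(a) P = 0.0001133 W  (b) Q = -0.1649 VAR  (c) S = 0.1649 VA  (d) PF = 0.0006869 (leading)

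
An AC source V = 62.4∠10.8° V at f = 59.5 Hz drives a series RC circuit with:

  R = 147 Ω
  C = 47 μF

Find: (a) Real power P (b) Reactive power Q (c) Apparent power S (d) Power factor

Step 1 — Angular frequency: ω = 2π·f = 2π·59.5 = 373.8 rad/s.
Step 2 — Component impedances:
  R: Z = R = 147 Ω
  C: Z = 1/(jωC) = -j/(ω·C) = 0 - j56.91 Ω
Step 3 — Series combination: Z_total = R + C = 147 - j56.91 Ω = 157.6∠-21.2° Ω.
Step 4 — Source phasor: V = 62.4∠10.8° V = 61.29 + j11.69 V.
Step 5 — Current: I = V / Z = 0.3358 + j0.2096 A = 0.3959∠32.0° A.
Step 6 — Complex power: S = V·I* = 23.04 - j8.918 VA.
Step 7 — Real power: P = Re(S) = 23.04 W.
Step 8 — Reactive power: Q = Im(S) = -8.918 VAR.
Step 9 — Apparent power: |S| = 24.7 VA.
Step 10 — Power factor: PF = P/|S| = 0.9325 (leading).

(a) P = 23.04 W  (b) Q = -8.918 VAR  (c) S = 24.7 VA  (d) PF = 0.9325 (leading)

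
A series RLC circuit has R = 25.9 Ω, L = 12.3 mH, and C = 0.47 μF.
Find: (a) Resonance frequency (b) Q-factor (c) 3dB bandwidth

Step 1 — Resonance: ω₀ = 1/√(LC) = 1/√(0.0123·4.7e-07) = 1.315e+04 rad/s.
Step 2 — f₀ = ω₀/(2π) = 2093 Hz.
Step 3 — Series Q: Q = ω₀L/R = 1.315e+04·0.0123/25.9 = 6.246.
Step 4 — Bandwidth: Δω = ω₀/Q = 2106 rad/s; BW = Δω/(2π) = 335.1 Hz.

(a) f₀ = 2093 Hz  (b) Q = 6.246  (c) BW = 335.1 Hz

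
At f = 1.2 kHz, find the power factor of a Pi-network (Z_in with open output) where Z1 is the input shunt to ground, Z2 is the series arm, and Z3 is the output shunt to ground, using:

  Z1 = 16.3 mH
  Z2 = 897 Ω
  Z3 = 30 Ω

Step 1 — Angular frequency: ω = 2π·f = 2π·1200 = 7540 rad/s.
Step 2 — Component impedances:
  Z1: Z = jωL = j·7540·0.0163 = 0 + j122.9 Ω
  Z2: Z = R = 897 Ω
  Z3: Z = R = 30 Ω
Step 3 — With open output, the series arm Z2 and the output shunt Z3 appear in series to ground: Z2 + Z3 = 927 Ω.
Step 4 — Parallel with input shunt Z1: Z_in = Z1 || (Z2 + Z3) = 16.01 + j120.8 Ω = 121.8∠82.4° Ω.
Step 5 — Power factor: PF = cos(φ) = Re(Z)/|Z| = 16.01/121.8 = 0.1314.
Step 6 — Type: Im(Z) = 120.8 ⇒ lagging (phase φ = 82.4°).

PF = 0.1314 (lagging, φ = 82.4°)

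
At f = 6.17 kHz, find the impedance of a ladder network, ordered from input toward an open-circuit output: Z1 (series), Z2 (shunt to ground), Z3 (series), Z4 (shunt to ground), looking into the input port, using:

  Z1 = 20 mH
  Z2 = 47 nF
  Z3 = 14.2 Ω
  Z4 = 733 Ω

Step 1 — Angular frequency: ω = 2π·f = 2π·6170 = 3.877e+04 rad/s.
Step 2 — Component impedances:
  Z1: Z = jωL = j·3.877e+04·0.02 = 0 + j775.3 Ω
  Z2: Z = 1/(jωC) = -j/(ω·C) = 0 - j548.8 Ω
  Z3: Z = R = 14.2 Ω
  Z4: Z = R = 733 Ω
Step 3 — Ladder network (open output): work backward from the far end, alternating series and parallel combinations. Z_in = 261.9 + j418.8 Ω = 494∠58.0° Ω.

Z = 261.9 + j418.8 Ω = 494∠58.0° Ω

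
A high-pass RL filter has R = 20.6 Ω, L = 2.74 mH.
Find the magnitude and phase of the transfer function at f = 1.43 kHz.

Step 1 — Angular frequency: ω = 2π·1430 = 8985 rad/s.
Step 2 — Transfer function: H(jω) = jωL/(R + jωL).
Step 3 — Numerator jωL = j·24.62; denominator R + jωL = 20.6 + j24.62.
Step 4 — H = 0.5882 + j0.4922.
Step 5 — Magnitude: |H| = 0.7669 (-2.3 dB); phase: φ = 39.9°.

|H| = 0.7669 (-2.3 dB), φ = 39.9°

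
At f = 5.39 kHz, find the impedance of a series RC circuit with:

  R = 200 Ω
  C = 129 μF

Step 1 — Angular frequency: ω = 2π·f = 2π·5390 = 3.387e+04 rad/s.
Step 2 — Component impedances:
  R: Z = R = 200 Ω
  C: Z = 1/(jωC) = -j/(ω·C) = 0 - j0.2289 Ω
Step 3 — Series combination: Z_total = R + C = 200 - j0.2289 Ω = 200∠-0.1° Ω.

Z = 200 - j0.2289 Ω = 200∠-0.1° Ω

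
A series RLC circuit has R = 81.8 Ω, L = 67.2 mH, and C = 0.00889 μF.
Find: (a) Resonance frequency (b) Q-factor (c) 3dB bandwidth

Step 1 — Resonance: ω₀ = 1/√(LC) = 1/√(0.0672·8.89e-09) = 4.091e+04 rad/s.
Step 2 — f₀ = ω₀/(2π) = 6512 Hz.
Step 3 — Series Q: Q = ω₀L/R = 4.091e+04·0.0672/81.8 = 33.61.
Step 4 — Bandwidth: Δω = ω₀/Q = 1217 rad/s; BW = Δω/(2π) = 193.7 Hz.

(a) f₀ = 6512 Hz  (b) Q = 33.61  (c) BW = 193.7 Hz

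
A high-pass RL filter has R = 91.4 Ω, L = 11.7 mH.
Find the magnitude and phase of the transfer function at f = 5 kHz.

Step 1 — Angular frequency: ω = 2π·5000 = 3.142e+04 rad/s.
Step 2 — Transfer function: H(jω) = jωL/(R + jωL).
Step 3 — Numerator jωL = j·367.6; denominator R + jωL = 91.4 + j367.6.
Step 4 — H = 0.9418 + j0.2342.
Step 5 — Magnitude: |H| = 0.9704 (-0.3 dB); phase: φ = 14.0°.

|H| = 0.9704 (-0.3 dB), φ = 14.0°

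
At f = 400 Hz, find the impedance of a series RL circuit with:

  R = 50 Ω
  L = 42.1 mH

Step 1 — Angular frequency: ω = 2π·f = 2π·400 = 2513 rad/s.
Step 2 — Component impedances:
  R: Z = R = 50 Ω
  L: Z = jωL = j·2513·0.0421 = 0 + j105.8 Ω
Step 3 — Series combination: Z_total = R + L = 50 + j105.8 Ω = 117∠64.7° Ω.

Z = 50 + j105.8 Ω = 117∠64.7° Ω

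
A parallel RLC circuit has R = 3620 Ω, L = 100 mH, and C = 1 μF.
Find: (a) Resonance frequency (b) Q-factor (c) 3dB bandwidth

Step 1 — Resonance: ω₀ = 1/√(LC) = 1/√(0.1·1e-06) = 3162 rad/s.
Step 2 — f₀ = ω₀/(2π) = 503.3 Hz.
Step 3 — Parallel Q: Q = R/(ω₀L) = 3620/(3162·0.1) = 11.45.
Step 4 — Bandwidth: Δω = ω₀/Q = 276.2 rad/s; BW = Δω/(2π) = 43.97 Hz.

(a) f₀ = 503.3 Hz  (b) Q = 11.45  (c) BW = 43.97 Hz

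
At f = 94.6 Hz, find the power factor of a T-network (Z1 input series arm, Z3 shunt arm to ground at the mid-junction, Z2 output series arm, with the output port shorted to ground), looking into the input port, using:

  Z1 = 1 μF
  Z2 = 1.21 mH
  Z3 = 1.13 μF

Step 1 — Angular frequency: ω = 2π·f = 2π·94.6 = 594.4 rad/s.
Step 2 — Component impedances:
  Z1: Z = 1/(jωC) = -j/(ω·C) = 0 - j1682 Ω
  Z2: Z = jωL = j·594.4·0.00121 = 0 + j0.7192 Ω
  Z3: Z = 1/(jωC) = -j/(ω·C) = 0 - j1489 Ω
Step 3 — With the output port shorted to ground, the output series arm Z2 runs from the junction to ground; the shunt arm Z3 also runs from the junction to ground. They appear in parallel: Z3 || Z2 = 0 + j0.7196 Ω.
Step 4 — Series with input arm Z1: Z_in = Z1 + (Z3 || Z2) = 0 - j1682 Ω = 1682∠-90.0° Ω.
Step 5 — Power factor: PF = cos(φ) = Re(Z)/|Z| = 0/1682 = 0.
Step 6 — Type: Im(Z) = -1682 ⇒ leading (phase φ = -90.0°).

PF = 0 (leading, φ = -90.0°)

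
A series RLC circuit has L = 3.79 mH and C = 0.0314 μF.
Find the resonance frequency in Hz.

Step 1 — Resonance condition Im(Z)=0 gives ω₀ = 1/√(LC).
Step 2 — ω₀ = 1/√(0.00379·3.14e-08) = 9.167e+04 rad/s.
Step 3 — f₀ = ω₀/(2π) = 1.459e+04 Hz.

f₀ = 1.459e+04 Hz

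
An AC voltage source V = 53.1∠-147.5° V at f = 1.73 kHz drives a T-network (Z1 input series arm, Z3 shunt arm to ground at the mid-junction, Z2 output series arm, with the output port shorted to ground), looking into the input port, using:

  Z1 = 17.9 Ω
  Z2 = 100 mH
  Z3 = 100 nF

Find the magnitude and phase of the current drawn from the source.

Step 1 — Angular frequency: ω = 2π·f = 2π·1730 = 1.087e+04 rad/s.
Step 2 — Component impedances:
  Z1: Z = R = 17.9 Ω
  Z2: Z = jωL = j·1.087e+04·0.1 = 0 + j1087 Ω
  Z3: Z = 1/(jωC) = -j/(ω·C) = 0 - j920 Ω
Step 3 — With the output port shorted to ground, the output series arm Z2 runs from the junction to ground; the shunt arm Z3 also runs from the junction to ground. They appear in parallel: Z3 || Z2 = 0 - j5987 Ω.
Step 4 — Series with input arm Z1: Z_in = Z1 + (Z3 || Z2) = 17.9 - j5987 Ω = 5987∠-89.8° Ω.
Step 5 — Source phasor: V = 53.1∠-147.5° V = -44.78 - j28.53 V.
Step 6 — Ohm's law: I = V / Z_total = (-44.78 - j28.53) / (17.9 - j5987) = 0.004743 - j0.007494 A.
Step 7 — Convert to polar: |I| = 0.008869 A, ∠I = -57.7°.

I = 0.008869∠-57.7° A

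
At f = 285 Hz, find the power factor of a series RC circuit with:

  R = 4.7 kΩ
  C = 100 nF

Step 1 — Angular frequency: ω = 2π·f = 2π·285 = 1791 rad/s.
Step 2 — Component impedances:
  R: Z = R = 4700 Ω
  C: Z = 1/(jωC) = -j/(ω·C) = 0 - j5584 Ω
Step 3 — Series combination: Z_total = R + C = 4700 - j5584 Ω = 7299∠-49.9° Ω.
Step 4 — Power factor: PF = cos(φ) = Re(Z)/|Z| = 4700/7299 = 0.6439.
Step 5 — Type: Im(Z) = -5584 ⇒ leading (phase φ = -49.9°).

PF = 0.6439 (leading, φ = -49.9°)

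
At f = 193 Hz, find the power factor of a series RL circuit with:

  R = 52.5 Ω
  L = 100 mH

Step 1 — Angular frequency: ω = 2π·f = 2π·193 = 1213 rad/s.
Step 2 — Component impedances:
  R: Z = R = 52.5 Ω
  L: Z = jωL = j·1213·0.1 = 0 + j121.3 Ω
Step 3 — Series combination: Z_total = R + L = 52.5 + j121.3 Ω = 132.1∠66.6° Ω.
Step 4 — Power factor: PF = cos(φ) = Re(Z)/|Z| = 52.5/132.14 = 0.3973.
Step 5 — Type: Im(Z) = 121.3 ⇒ lagging (phase φ = 66.6°).

PF = 0.3973 (lagging, φ = 66.6°)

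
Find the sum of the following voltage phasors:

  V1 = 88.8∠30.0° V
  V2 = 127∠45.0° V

Step 1 — Convert each phasor to rectangular form:
  V1 = 88.8·(cos(30.0°) + j·sin(30.0°)) = 76.9 + j44.4 V
  V2 = 127·(cos(45.0°) + j·sin(45.0°)) = 89.8 + j89.8 V
Step 2 — Sum components: V_total = 166.7 + j134.2 V.
Step 3 — Convert to polar: |V_total| = 214 V, ∠V_total = 38.8°.

V_total = 214∠38.8° V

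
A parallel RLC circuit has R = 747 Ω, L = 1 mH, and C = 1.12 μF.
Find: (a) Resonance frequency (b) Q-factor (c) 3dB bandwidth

Step 1 — Resonance: ω₀ = 1/√(LC) = 1/√(0.001·1.12e-06) = 2.988e+04 rad/s.
Step 2 — f₀ = ω₀/(2π) = 4756 Hz.
Step 3 — Parallel Q: Q = R/(ω₀L) = 747/(2.988e+04·0.001) = 25.
Step 4 — Bandwidth: Δω = ω₀/Q = 1195 rad/s; BW = Δω/(2π) = 190.2 Hz.

(a) f₀ = 4756 Hz  (b) Q = 25  (c) BW = 190.2 Hz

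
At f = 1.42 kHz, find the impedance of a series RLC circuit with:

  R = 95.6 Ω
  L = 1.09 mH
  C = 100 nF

Step 1 — Angular frequency: ω = 2π·f = 2π·1420 = 8922 rad/s.
Step 2 — Component impedances:
  R: Z = R = 95.6 Ω
  L: Z = jωL = j·8922·0.00109 = 0 + j9.725 Ω
  C: Z = 1/(jωC) = -j/(ω·C) = 0 - j1121 Ω
Step 3 — Series combination: Z_total = R + L + C = 95.6 - j1111 Ω = 1115∠-85.1° Ω.

Z = 95.6 - j1111 Ω = 1115∠-85.1° Ω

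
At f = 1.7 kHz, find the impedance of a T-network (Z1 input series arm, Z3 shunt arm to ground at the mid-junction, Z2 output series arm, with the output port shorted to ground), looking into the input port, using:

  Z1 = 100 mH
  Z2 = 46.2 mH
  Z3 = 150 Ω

Step 1 — Angular frequency: ω = 2π·f = 2π·1700 = 1.068e+04 rad/s.
Step 2 — Component impedances:
  Z1: Z = jωL = j·1.068e+04·0.1 = 0 + j1068 Ω
  Z2: Z = jωL = j·1.068e+04·0.0462 = 0 + j493.5 Ω
  Z3: Z = R = 150 Ω
Step 3 — With the output port shorted to ground, the output series arm Z2 runs from the junction to ground; the shunt arm Z3 also runs from the junction to ground. They appear in parallel: Z3 || Z2 = 137.3 + j41.74 Ω.
Step 4 — Series with input arm Z1: Z_in = Z1 + (Z3 || Z2) = 137.3 + j1110 Ω = 1118∠82.9° Ω.

Z = 137.3 + j1110 Ω = 1118∠82.9° Ω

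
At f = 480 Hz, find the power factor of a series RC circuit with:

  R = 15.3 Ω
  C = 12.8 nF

Step 1 — Angular frequency: ω = 2π·f = 2π·480 = 3016 rad/s.
Step 2 — Component impedances:
  R: Z = R = 15.3 Ω
  C: Z = 1/(jωC) = -j/(ω·C) = 0 - j2.59e+04 Ω
Step 3 — Series combination: Z_total = R + C = 15.3 - j2.59e+04 Ω = 2.59e+04∠-90.0° Ω.
Step 4 — Power factor: PF = cos(φ) = Re(Z)/|Z| = 15.3/25904 = 0.0005906.
Step 5 — Type: Im(Z) = -2.59e+04 ⇒ leading (phase φ = -90.0°).

PF = 0.0005906 (leading, φ = -90.0°)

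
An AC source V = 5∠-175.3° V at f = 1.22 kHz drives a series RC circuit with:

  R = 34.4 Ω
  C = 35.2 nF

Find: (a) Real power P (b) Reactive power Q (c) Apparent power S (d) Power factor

Step 1 — Angular frequency: ω = 2π·f = 2π·1220 = 7665 rad/s.
Step 2 — Component impedances:
  R: Z = R = 34.4 Ω
  C: Z = 1/(jωC) = -j/(ω·C) = 0 - j3706 Ω
Step 3 — Series combination: Z_total = R + C = 34.4 - j3706 Ω = 3706∠-89.5° Ω.
Step 4 — Source phasor: V = 5∠-175.3° V = -4.983 - j0.4097 V.
Step 5 — Current: I = V / Z = 9.806e-05 - j0.001345 A = 0.001349∠-85.8° A.
Step 6 — Complex power: S = V·I* = 6.261e-05 - j0.006745 VA.
Step 7 — Real power: P = Re(S) = 6.261e-05 W.
Step 8 — Reactive power: Q = Im(S) = -0.006745 VAR.
Step 9 — Apparent power: |S| = 0.006745 VA.
Step 10 — Power factor: PF = P/|S| = 0.009282 (leading).

(a) P = 6.261e-05 W  (b) Q = -0.006745 VAR  (c) S = 0.006745 VA  (d) PF = 0.009282 (leading)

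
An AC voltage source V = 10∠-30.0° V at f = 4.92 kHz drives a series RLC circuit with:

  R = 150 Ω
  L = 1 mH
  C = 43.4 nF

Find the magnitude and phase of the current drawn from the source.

Step 1 — Angular frequency: ω = 2π·f = 2π·4920 = 3.091e+04 rad/s.
Step 2 — Component impedances:
  R: Z = R = 150 Ω
  L: Z = jωL = j·3.091e+04·0.001 = 0 + j30.91 Ω
  C: Z = 1/(jωC) = -j/(ω·C) = 0 - j745.4 Ω
Step 3 — Series combination: Z_total = R + L + C = 150 - j714.4 Ω = 730∠-78.1° Ω.
Step 4 — Source phasor: V = 10∠-30.0° V = 8.66 - j5 V.
Step 5 — Ohm's law: I = V / Z_total = (8.66 - j5) / (150 - j714.4) = 0.00914 + j0.0102 A.
Step 6 — Convert to polar: |I| = 0.0137 A, ∠I = 48.1°.

I = 0.0137∠48.1° A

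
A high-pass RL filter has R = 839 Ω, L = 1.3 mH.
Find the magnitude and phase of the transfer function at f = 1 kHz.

Step 1 — Angular frequency: ω = 2π·1000 = 6283 rad/s.
Step 2 — Transfer function: H(jω) = jωL/(R + jωL).
Step 3 — Numerator jωL = j·8.168; denominator R + jωL = 839 + j8.168.
Step 4 — H = 9.477e-05 + j0.009735.
Step 5 — Magnitude: |H| = 0.009735 (-40.2 dB); phase: φ = 89.4°.

|H| = 0.009735 (-40.2 dB), φ = 89.4°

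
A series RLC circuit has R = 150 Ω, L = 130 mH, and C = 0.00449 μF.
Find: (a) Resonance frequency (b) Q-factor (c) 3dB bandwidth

Step 1 — Resonance: ω₀ = 1/√(LC) = 1/√(0.13·4.49e-09) = 4.139e+04 rad/s.
Step 2 — f₀ = ω₀/(2π) = 6588 Hz.
Step 3 — Series Q: Q = ω₀L/R = 4.139e+04·0.13/150 = 35.87.
Step 4 — Bandwidth: Δω = ω₀/Q = 1154 rad/s; BW = Δω/(2π) = 183.6 Hz.

(a) f₀ = 6588 Hz  (b) Q = 35.87  (c) BW = 183.6 Hz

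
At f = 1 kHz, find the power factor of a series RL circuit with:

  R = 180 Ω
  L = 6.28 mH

Step 1 — Angular frequency: ω = 2π·f = 2π·1000 = 6283 rad/s.
Step 2 — Component impedances:
  R: Z = R = 180 Ω
  L: Z = jωL = j·6283·0.00628 = 0 + j39.46 Ω
Step 3 — Series combination: Z_total = R + L = 180 + j39.46 Ω = 184.3∠12.4° Ω.
Step 4 — Power factor: PF = cos(φ) = Re(Z)/|Z| = 180/184.27 = 0.9768.
Step 5 — Type: Im(Z) = 39.46 ⇒ lagging (phase φ = 12.4°).

PF = 0.9768 (lagging, φ = 12.4°)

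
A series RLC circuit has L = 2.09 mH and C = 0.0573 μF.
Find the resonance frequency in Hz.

Step 1 — Resonance condition Im(Z)=0 gives ω₀ = 1/√(LC).
Step 2 — ω₀ = 1/√(0.00209·5.73e-08) = 9.138e+04 rad/s.
Step 3 — f₀ = ω₀/(2π) = 1.454e+04 Hz.

f₀ = 1.454e+04 Hz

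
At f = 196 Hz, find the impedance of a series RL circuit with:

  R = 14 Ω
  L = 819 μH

Step 1 — Angular frequency: ω = 2π·f = 2π·196 = 1232 rad/s.
Step 2 — Component impedances:
  R: Z = R = 14 Ω
  L: Z = jωL = j·1232·0.000819 = 0 + j1.009 Ω
Step 3 — Series combination: Z_total = R + L = 14 + j1.009 Ω = 14.04∠4.1° Ω.

Z = 14 + j1.009 Ω = 14.04∠4.1° Ω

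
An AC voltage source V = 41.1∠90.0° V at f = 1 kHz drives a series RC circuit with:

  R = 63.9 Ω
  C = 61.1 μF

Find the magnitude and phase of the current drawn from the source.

Step 1 — Angular frequency: ω = 2π·f = 2π·1000 = 6283 rad/s.
Step 2 — Component impedances:
  R: Z = R = 63.9 Ω
  C: Z = 1/(jωC) = -j/(ω·C) = 0 - j2.605 Ω
Step 3 — Series combination: Z_total = R + C = 63.9 - j2.605 Ω = 63.95∠-2.3° Ω.
Step 4 — Source phasor: V = 41.1∠90.0° V = 0 + j41.1 V.
Step 5 — Ohm's law: I = V / Z_total = (0 + j41.1) / (63.9 - j2.605) = -0.02618 + j0.6421 A.
Step 6 — Convert to polar: |I| = 0.6427 A, ∠I = 92.3°.

I = 0.6427∠92.3° A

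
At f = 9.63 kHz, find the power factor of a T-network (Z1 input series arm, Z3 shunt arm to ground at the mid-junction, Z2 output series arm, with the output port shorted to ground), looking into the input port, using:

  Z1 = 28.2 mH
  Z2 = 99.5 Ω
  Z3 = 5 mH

Step 1 — Angular frequency: ω = 2π·f = 2π·9630 = 6.051e+04 rad/s.
Step 2 — Component impedances:
  Z1: Z = jωL = j·6.051e+04·0.0282 = 0 + j1706 Ω
  Z2: Z = R = 99.5 Ω
  Z3: Z = jωL = j·6.051e+04·0.005 = 0 + j302.5 Ω
Step 3 — With the output port shorted to ground, the output series arm Z2 runs from the junction to ground; the shunt arm Z3 also runs from the junction to ground. They appear in parallel: Z3 || Z2 = 89.79 + j29.53 Ω.
Step 4 — Series with input arm Z1: Z_in = Z1 + (Z3 || Z2) = 89.79 + j1736 Ω = 1738∠87.0° Ω.
Step 5 — Power factor: PF = cos(φ) = Re(Z)/|Z| = 89.79/1738 = 0.05166.
Step 6 — Type: Im(Z) = 1736 ⇒ lagging (phase φ = 87.0°).

PF = 0.05166 (lagging, φ = 87.0°)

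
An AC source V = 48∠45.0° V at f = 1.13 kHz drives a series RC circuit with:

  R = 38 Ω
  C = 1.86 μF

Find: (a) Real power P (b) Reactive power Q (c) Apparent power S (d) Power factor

Step 1 — Angular frequency: ω = 2π·f = 2π·1130 = 7100 rad/s.
Step 2 — Component impedances:
  R: Z = R = 38 Ω
  C: Z = 1/(jωC) = -j/(ω·C) = 0 - j75.72 Ω
Step 3 — Series combination: Z_total = R + C = 38 - j75.72 Ω = 84.72∠-63.4° Ω.
Step 4 — Source phasor: V = 48∠45.0° V = 33.94 + j33.94 V.
Step 5 — Current: I = V / Z = -0.1784 + j0.5377 A = 0.5666∠108.4° A.
Step 6 — Complex power: S = V·I* = 12.2 - j24.31 VA.
Step 7 — Real power: P = Re(S) = 12.2 W.
Step 8 — Reactive power: Q = Im(S) = -24.31 VAR.
Step 9 — Apparent power: |S| = 27.19 VA.
Step 10 — Power factor: PF = P/|S| = 0.4485 (leading).

(a) P = 12.2 W  (b) Q = -24.31 VAR  (c) S = 27.19 VA  (d) PF = 0.4485 (leading)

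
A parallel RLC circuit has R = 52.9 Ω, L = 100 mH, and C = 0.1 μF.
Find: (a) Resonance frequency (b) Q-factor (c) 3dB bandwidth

Step 1 — Resonance: ω₀ = 1/√(LC) = 1/√(0.1·1e-07) = 1e+04 rad/s.
Step 2 — f₀ = ω₀/(2π) = 1592 Hz.
Step 3 — Parallel Q: Q = R/(ω₀L) = 52.9/(1e+04·0.1) = 0.0529.
Step 4 — Bandwidth: Δω = ω₀/Q = 1.89e+05 rad/s; BW = Δω/(2π) = 3.009e+04 Hz.

(a) f₀ = 1592 Hz  (b) Q = 0.0529  (c) BW = 3.009e+04 Hz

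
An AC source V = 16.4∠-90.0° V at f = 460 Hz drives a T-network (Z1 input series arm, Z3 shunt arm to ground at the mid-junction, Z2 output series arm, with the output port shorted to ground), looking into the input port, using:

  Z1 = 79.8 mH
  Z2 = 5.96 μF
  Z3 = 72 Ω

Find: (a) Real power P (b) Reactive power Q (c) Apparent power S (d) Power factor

Step 1 — Angular frequency: ω = 2π·f = 2π·460 = 2890 rad/s.
Step 2 — Component impedances:
  Z1: Z = jωL = j·2890·0.0798 = 0 + j230.6 Ω
  Z2: Z = 1/(jωC) = -j/(ω·C) = 0 - j58.05 Ω
  Z3: Z = R = 72 Ω
Step 3 — With the output port shorted to ground, the output series arm Z2 runs from the junction to ground; the shunt arm Z3 also runs from the junction to ground. They appear in parallel: Z3 || Z2 = 28.37 - j35.18 Ω.
Step 4 — Series with input arm Z1: Z_in = Z1 + (Z3 || Z2) = 28.37 + j195.5 Ω = 197.5∠81.7° Ω.
Step 5 — Source phasor: V = 16.4∠-90.0° V = 0 - j16.4 V.
Step 6 — Current: I = V / Z = -0.08217 - j0.01193 A = 0.08303∠-171.7° A.
Step 7 — Complex power: S = V·I* = 0.1956 + j1.348 VA.
Step 8 — Real power: P = Re(S) = 0.1956 W.
Step 9 — Reactive power: Q = Im(S) = 1.348 VAR.
Step 10 — Apparent power: |S| = 1.362 VA.
Step 11 — Power factor: PF = P/|S| = 0.1436 (lagging).

(a) P = 0.1956 W  (b) Q = 1.348 VAR  (c) S = 1.362 VA  (d) PF = 0.1436 (lagging)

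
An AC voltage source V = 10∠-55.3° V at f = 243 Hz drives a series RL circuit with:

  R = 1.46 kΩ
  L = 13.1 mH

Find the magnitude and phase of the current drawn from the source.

Step 1 — Angular frequency: ω = 2π·f = 2π·243 = 1527 rad/s.
Step 2 — Component impedances:
  R: Z = R = 1460 Ω
  L: Z = jωL = j·1527·0.0131 = 0 + j20 Ω
Step 3 — Series combination: Z_total = R + L = 1460 + j20 Ω = 1460∠0.8° Ω.
Step 4 — Source phasor: V = 10∠-55.3° V = 5.693 - j8.221 V.
Step 5 — Ohm's law: I = V / Z_total = (5.693 - j8.221) / (1460 + j20) = 0.003821 - j0.005683 A.
Step 6 — Convert to polar: |I| = 0.006849 A, ∠I = -56.1°.

I = 0.006849∠-56.1° A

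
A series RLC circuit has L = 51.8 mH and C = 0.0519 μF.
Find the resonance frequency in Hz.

Step 1 — Resonance condition Im(Z)=0 gives ω₀ = 1/√(LC).
Step 2 — ω₀ = 1/√(0.0518·5.19e-08) = 1.929e+04 rad/s.
Step 3 — f₀ = ω₀/(2π) = 3070 Hz.

f₀ = 3070 Hz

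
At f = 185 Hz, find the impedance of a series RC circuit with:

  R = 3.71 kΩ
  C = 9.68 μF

Step 1 — Angular frequency: ω = 2π·f = 2π·185 = 1162 rad/s.
Step 2 — Component impedances:
  R: Z = R = 3710 Ω
  C: Z = 1/(jωC) = -j/(ω·C) = 0 - j88.87 Ω
Step 3 — Series combination: Z_total = R + C = 3710 - j88.87 Ω = 3711∠-1.4° Ω.

Z = 3710 - j88.87 Ω = 3711∠-1.4° Ω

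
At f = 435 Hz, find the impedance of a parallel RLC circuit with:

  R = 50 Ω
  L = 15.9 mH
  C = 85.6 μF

Step 1 — Angular frequency: ω = 2π·f = 2π·435 = 2733 rad/s.
Step 2 — Component impedances:
  R: Z = R = 50 Ω
  L: Z = jωL = j·2733·0.0159 = 0 + j43.46 Ω
  C: Z = 1/(jωC) = -j/(ω·C) = 0 - j4.274 Ω
Step 3 — Parallel combination: 1/Z_total = 1/R + 1/L + 1/C; Z_total = 0.4454 - j4.698 Ω = 4.719∠-84.6° Ω.

Z = 0.4454 - j4.698 Ω = 4.719∠-84.6° Ω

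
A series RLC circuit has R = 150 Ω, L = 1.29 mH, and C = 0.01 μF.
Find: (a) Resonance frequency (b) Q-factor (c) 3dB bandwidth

Step 1 — Resonance: ω₀ = 1/√(LC) = 1/√(0.00129·1e-08) = 2.784e+05 rad/s.
Step 2 — f₀ = ω₀/(2π) = 4.431e+04 Hz.
Step 3 — Series Q: Q = ω₀L/R = 2.784e+05·0.00129/150 = 2.394.
Step 4 — Bandwidth: Δω = ω₀/Q = 1.163e+05 rad/s; BW = Δω/(2π) = 1.851e+04 Hz.

(a) f₀ = 4.431e+04 Hz  (b) Q = 2.394  (c) BW = 1.851e+04 Hz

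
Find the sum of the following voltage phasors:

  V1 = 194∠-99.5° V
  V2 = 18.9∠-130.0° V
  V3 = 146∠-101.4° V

Step 1 — Convert each phasor to rectangular form:
  V1 = 194·(cos(-99.5°) + j·sin(-99.5°)) = -32.02 - j191.3 V
  V2 = 18.9·(cos(-130.0°) + j·sin(-130.0°)) = -12.15 - j14.48 V
  V3 = 146·(cos(-101.4°) + j·sin(-101.4°)) = -28.86 - j143.1 V
Step 2 — Sum components: V_total = -73.03 - j348.9 V.
Step 3 — Convert to polar: |V_total| = 356.5 V, ∠V_total = -101.8°.

V_total = 356.5∠-101.8° V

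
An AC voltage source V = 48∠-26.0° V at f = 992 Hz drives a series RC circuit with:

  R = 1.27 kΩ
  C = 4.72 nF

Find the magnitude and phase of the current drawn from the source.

Step 1 — Angular frequency: ω = 2π·f = 2π·992 = 6233 rad/s.
Step 2 — Component impedances:
  R: Z = R = 1270 Ω
  C: Z = 1/(jωC) = -j/(ω·C) = 0 - j3.399e+04 Ω
Step 3 — Series combination: Z_total = R + C = 1270 - j3.399e+04 Ω = 3.401e+04∠-87.9° Ω.
Step 4 — Source phasor: V = 48∠-26.0° V = 43.14 - j21.04 V.
Step 5 — Ohm's law: I = V / Z_total = (43.14 - j21.04) / (1270 - j3.399e+04) = 0.0006655 + j0.001244 A.
Step 6 — Convert to polar: |I| = 0.001411 A, ∠I = 61.9°.

I = 0.001411∠61.9° A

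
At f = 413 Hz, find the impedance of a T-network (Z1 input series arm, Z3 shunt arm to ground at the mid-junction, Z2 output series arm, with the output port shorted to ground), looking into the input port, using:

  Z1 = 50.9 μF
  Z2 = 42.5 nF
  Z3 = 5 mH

Step 1 — Angular frequency: ω = 2π·f = 2π·413 = 2595 rad/s.
Step 2 — Component impedances:
  Z1: Z = 1/(jωC) = -j/(ω·C) = 0 - j7.571 Ω
  Z2: Z = 1/(jωC) = -j/(ω·C) = 0 - j9067 Ω
  Z3: Z = jωL = j·2595·0.005 = 0 + j12.97 Ω
Step 3 — With the output port shorted to ground, the output series arm Z2 runs from the junction to ground; the shunt arm Z3 also runs from the junction to ground. They appear in parallel: Z3 || Z2 = 0 + j12.99 Ω.
Step 4 — Series with input arm Z1: Z_in = Z1 + (Z3 || Z2) = 0 + j5.422 Ω = 5.422∠90.0° Ω.

Z = 0 + j5.422 Ω = 5.422∠90.0° Ω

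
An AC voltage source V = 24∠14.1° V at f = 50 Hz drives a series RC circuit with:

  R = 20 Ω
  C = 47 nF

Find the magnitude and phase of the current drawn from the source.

Step 1 — Angular frequency: ω = 2π·f = 2π·50 = 314.2 rad/s.
Step 2 — Component impedances:
  R: Z = R = 20 Ω
  C: Z = 1/(jωC) = -j/(ω·C) = 0 - j6.773e+04 Ω
Step 3 — Series combination: Z_total = R + C = 20 - j6.773e+04 Ω = 6.773e+04∠-90.0° Ω.
Step 4 — Source phasor: V = 24∠14.1° V = 23.28 + j5.847 V.
Step 5 — Ohm's law: I = V / Z_total = (23.28 + j5.847) / (20 - j6.773e+04) = -8.623e-05 + j0.0003437 A.
Step 6 — Convert to polar: |I| = 0.0003544 A, ∠I = 104.1°.

I = 0.0003544∠104.1° A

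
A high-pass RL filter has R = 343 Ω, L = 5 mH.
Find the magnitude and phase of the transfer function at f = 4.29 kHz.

Step 1 — Angular frequency: ω = 2π·4290 = 2.695e+04 rad/s.
Step 2 — Transfer function: H(jω) = jωL/(R + jωL).
Step 3 — Numerator jωL = j·134.8; denominator R + jωL = 343 + j134.8.
Step 4 — H = 0.1337 + j0.3404.
Step 5 — Magnitude: |H| = 0.3657 (-8.7 dB); phase: φ = 68.5°.

|H| = 0.3657 (-8.7 dB), φ = 68.5°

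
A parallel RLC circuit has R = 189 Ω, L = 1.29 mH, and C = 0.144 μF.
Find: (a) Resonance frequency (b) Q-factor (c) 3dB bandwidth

Step 1 — Resonance: ω₀ = 1/√(LC) = 1/√(0.00129·1.44e-07) = 7.337e+04 rad/s.
Step 2 — f₀ = ω₀/(2π) = 1.168e+04 Hz.
Step 3 — Parallel Q: Q = R/(ω₀L) = 189/(7.337e+04·0.00129) = 1.997.
Step 4 — Bandwidth: Δω = ω₀/Q = 3.674e+04 rad/s; BW = Δω/(2π) = 5848 Hz.

(a) f₀ = 1.168e+04 Hz  (b) Q = 1.997  (c) BW = 5848 Hz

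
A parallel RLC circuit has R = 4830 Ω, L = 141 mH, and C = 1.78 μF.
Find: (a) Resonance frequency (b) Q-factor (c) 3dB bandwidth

Step 1 — Resonance: ω₀ = 1/√(LC) = 1/√(0.141·1.78e-06) = 1996 rad/s.
Step 2 — f₀ = ω₀/(2π) = 317.7 Hz.
Step 3 — Parallel Q: Q = R/(ω₀L) = 4830/(1996·0.141) = 17.16.
Step 4 — Bandwidth: Δω = ω₀/Q = 116.3 rad/s; BW = Δω/(2π) = 18.51 Hz.

(a) f₀ = 317.7 Hz  (b) Q = 17.16  (c) BW = 18.51 Hz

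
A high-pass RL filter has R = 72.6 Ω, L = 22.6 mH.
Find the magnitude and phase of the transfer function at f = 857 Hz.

Step 1 — Angular frequency: ω = 2π·857 = 5385 rad/s.
Step 2 — Transfer function: H(jω) = jωL/(R + jωL).
Step 3 — Numerator jωL = j·121.7; denominator R + jωL = 72.6 + j121.7.
Step 4 — H = 0.7375 + j0.44.
Step 5 — Magnitude: |H| = 0.8588 (-1.3 dB); phase: φ = 30.8°.

|H| = 0.8588 (-1.3 dB), φ = 30.8°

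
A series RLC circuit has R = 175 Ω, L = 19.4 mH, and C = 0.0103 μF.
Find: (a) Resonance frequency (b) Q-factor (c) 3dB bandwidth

Step 1 — Resonance condition Im(Z)=0 gives ω₀ = 1/√(LC).
Step 2 — ω₀ = 1/√(0.0194·1.03e-08) = 7.074e+04 rad/s.
Step 3 — f₀ = ω₀/(2π) = 1.126e+04 Hz.
Step 4 — Series Q: Q = ω₀L/R = 7.074e+04·0.0194/175 = 7.842.
Step 5 — 3dB bandwidth: Δω = ω₀/Q = 9021 rad/s; BW = Δω/(2π) = 1436 Hz.

(a) f₀ = 1.126e+04 Hz  (b) Q = 7.842  (c) BW = 1436 Hz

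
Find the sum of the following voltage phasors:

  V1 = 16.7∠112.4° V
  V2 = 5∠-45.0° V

Step 1 — Convert each phasor to rectangular form:
  V1 = 16.7·(cos(112.4°) + j·sin(112.4°)) = -6.364 + j15.44 V
  V2 = 5·(cos(-45.0°) + j·sin(-45.0°)) = 3.536 - j3.536 V
Step 2 — Sum components: V_total = -2.828 + j11.9 V.
Step 3 — Convert to polar: |V_total| = 12.24 V, ∠V_total = 103.4°.

V_total = 12.24∠103.4° V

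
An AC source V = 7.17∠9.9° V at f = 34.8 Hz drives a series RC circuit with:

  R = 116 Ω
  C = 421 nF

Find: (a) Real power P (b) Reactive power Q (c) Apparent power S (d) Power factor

Step 1 — Angular frequency: ω = 2π·f = 2π·34.8 = 218.7 rad/s.
Step 2 — Component impedances:
  R: Z = R = 116 Ω
  C: Z = 1/(jωC) = -j/(ω·C) = 0 - j1.086e+04 Ω
Step 3 — Series combination: Z_total = R + C = 116 - j1.086e+04 Ω = 1.086e+04∠-89.4° Ω.
Step 4 — Source phasor: V = 7.17∠9.9° V = 7.063 + j1.233 V.
Step 5 — Current: I = V / Z = -0.0001065 + j0.0006513 A = 0.00066∠99.3° A.
Step 6 — Complex power: S = V·I* = 5.053e-05 - j0.004732 VA.
Step 7 — Real power: P = Re(S) = 5.053e-05 W.
Step 8 — Reactive power: Q = Im(S) = -0.004732 VAR.
Step 9 — Apparent power: |S| = 0.004732 VA.
Step 10 — Power factor: PF = P/|S| = 0.01068 (leading).

(a) P = 5.053e-05 W  (b) Q = -0.004732 VAR  (c) S = 0.004732 VA  (d) PF = 0.01068 (leading)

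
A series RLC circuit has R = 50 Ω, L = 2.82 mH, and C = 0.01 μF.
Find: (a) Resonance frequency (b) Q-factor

Step 1 — Resonance condition Im(Z)=0 gives ω₀ = 1/√(LC).
Step 2 — ω₀ = 1/√(0.00282·1e-08) = 1.883e+05 rad/s.
Step 3 — f₀ = ω₀/(2π) = 2.997e+04 Hz.
Step 4 — Series Q: Q = ω₀L/R = 1.883e+05·0.00282/50 = 10.62.

(a) f₀ = 2.997e+04 Hz  (b) Q = 10.62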